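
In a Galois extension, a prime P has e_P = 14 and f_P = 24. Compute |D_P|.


|D_P| = e * f
= 14 * 24
= 336

336


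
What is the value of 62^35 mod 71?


p = 71 is prime and the exponent is (p-1)/2 = 35, so by Euler's criterion 62^35 = (62/71) = +1 or -1 mod 71.
Compute by square-and-multiply:
  35 = 32 + 2 + 1 (binary 100011)
  Repeated squaring mod 71: 62^1 = 62, 62^2 = 10, 62^4 = 29, 62^8 = 60, 62^16 = 50, 62^32 = 15
  62^35 = 62^32 * 62^2 * 62^1 = 15 * 10 * 62 mod 71
    15 * 10 = 150 = 8 mod 71
    8 * 62 = 496 = 70 mod 71
  62^35 = 70 mod 71
Result 70 = p - 1 = -1 mod 71: 62 is a quadratic non-residue mod 71. As a residue in [0, p-1] the value is 70.
62^35 mod 71 = 70

70


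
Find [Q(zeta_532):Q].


The degree equals Euler's totient phi(532).
532 = 2^2 * 7 * 19
phi(532) = 216

216


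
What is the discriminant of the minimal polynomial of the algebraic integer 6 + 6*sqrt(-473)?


The element 6 + 6*sqrt(-473) has minimal polynomial:
x^2 - 12*x + 17064
Discriminant = (-12)^2 - 4*(17064)
= 144 - 68256
= -68112

-68112


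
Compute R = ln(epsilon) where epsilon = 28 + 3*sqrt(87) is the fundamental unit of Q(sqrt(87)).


epsilon = 28 + 3*sqrt(87)
= 55.9821
R = ln(55.9821)
= 4.0250

4.0250


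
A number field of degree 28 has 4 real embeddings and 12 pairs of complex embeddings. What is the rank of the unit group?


By Dirichlet's unit theorem:
rank = r1 + r2 - 1
= 4 + 12 - 1
= 15

15


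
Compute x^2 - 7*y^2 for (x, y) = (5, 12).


x^2 - d*y^2
= 5^2 - 7*12^2
= 25 - 1008
= -983

-983


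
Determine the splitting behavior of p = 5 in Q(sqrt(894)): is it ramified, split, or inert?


K = Q(sqrt(894)). Since d mod 4 = 2, disc(K) = 3576.
Check p | disc: 3576 mod 5 = 1.
p does not divide disc. Compute Legendre symbol (d/p):
4^((5-1)/2) mod 5 = 1
(d/p) = 1, so p splits: (p) = P*P' with e=1, f=1, g=2.
Therefore p is split.

split


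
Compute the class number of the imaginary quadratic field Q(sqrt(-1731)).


K = Q(sqrt(-1731)). d mod 4 = 1, so D = disc(K) = d = -1731
h(K) equals the number of primitive reduced positive-definite forms (a, b, c) = a*x^2 + b*x*y + c*y^2 with b^2 - 4ac = D,
where reduced means |b| <= a <= c, with b >= 0 whenever |b| = a or a = c, and primitive means gcd(a, b, c) = 1.
Reduced forces 3a^2 <= |D| = 1731, so 1 <= a <= 24; b must have the parity of D, and c = (b^2 - D)/(4a) must be an integer >= a.
Enumerate a = 1..24, b in [-a, a]:
  a=1: (1, 1, 433)  [1]
  a=2: none
  a=3: (3, 3, 145)  [1]
  a=4: none
  a=5: (5, -3, 87), (5, 3, 87)  [2]
  a=6..14: none
  a=15: (15, -3, 29), (15, 3, 29)  [2]
  a=16..18: none
  a=19: (19, -13, 25), (19, 13, 25)  [2]
  a=20..24: none
Total reduced forms: 1 + 1 + 2 + 2 + 2 = 8
h = 8

8


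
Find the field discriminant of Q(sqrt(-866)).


For K = Q(sqrt(d)) with d squarefree: disc(K) = d if d = 1 mod 4, and disc(K) = 4d if d = 2 or 3 mod 4.
Here d = -866, and d mod 4 = 2.
d = 2 mod 4, not 1 (O_K = Z[sqrt(d)]), so disc(K) = 4d = 4 * (-866) = -3464

-3464


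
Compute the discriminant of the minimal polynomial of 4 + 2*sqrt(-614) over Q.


The element 4 + 2*sqrt(-614) has minimal polynomial:
x^2 - 8*x + 2472
Discriminant = (-8)^2 - 4*(2472)
= 64 - 9888
= -9824

-9824


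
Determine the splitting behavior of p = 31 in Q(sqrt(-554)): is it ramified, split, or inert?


K = Q(sqrt(-554)). Since d mod 4 = 2, disc(K) = -2216.
Check p | disc: -2216 mod 31 = 16.
p does not divide disc. Compute Legendre symbol (d/p):
4^((31-1)/2) mod 31 = 1
(d/p) = 1, so p splits: (p) = P*P' with e=1, f=1, g=2.
Therefore p is split.

split


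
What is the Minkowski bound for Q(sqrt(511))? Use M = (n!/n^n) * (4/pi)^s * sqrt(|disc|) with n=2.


d = 511, d mod 4 = 3, so disc(K) = 4d = 2044; |disc(K)| = 2044
Real quadratic field, so n = 2, s = r2 = 0, r1 = 2
M = (n!/n^n) * (4/pi)^s * sqrt(|disc(K)|) = (2!/2^2) * (4/pi)^0 * sqrt(2044)
= 0.5 * 1.000000 * 45.210618
= 22.6053

22.6053


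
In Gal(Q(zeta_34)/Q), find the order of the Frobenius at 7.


The Frobenius at p in Gal(Q(zeta_n)/Q) = (Z/nZ)* is the class of p, so its order is ord_34(7), the smallest k >= 1 with 7^k = 1 mod 34.
n = 34 = 2 * 17, phi(34) = 16; the order divides phi(n).
Divisors of 16: 1, 2, 4, 8, 16
Repeated squaring mod 34: 7^1 = 7, 7^2 = 15, 7^4 = 21, 7^8 = 33, 7^16 = 1
Test divisors in increasing order:
  k=1: 7^1 = 7 mod 34
  k=2: 7^2 = 15 mod 34
  k=4: 7^4 = 21 mod 34
  k=8: 7^8 = 33 mod 34
  k=16: 7^16 = 1 mod 34  <- first divisor giving 1
Order = 16

16


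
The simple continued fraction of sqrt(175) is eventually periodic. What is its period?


Run the CF algorithm for sqrt(175).
a_0 = floor(sqrt(175)) = 13; set m_0=0, q_0=1.
Recurrence: m' = q*a - m,  q' = (d - m'^2)/q,  a' = floor((a_0 + m')/q').
  step 1: m=13, q=6, a=4
  step 2: m=11, q=9, a=2
  step 3: m=7, q=14, a=1
  step 4: m=7, q=9, a=2
  step 5: m=11, q=6, a=4
  step 6: m=13, q=1, a=26
a_6 = 2*a_0 = 26, so the period closes here.
sqrt(175) = [13; 4, 2, 1, 2, 4, 26]
Period length = 6

6


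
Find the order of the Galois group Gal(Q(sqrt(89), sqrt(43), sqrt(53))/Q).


The 3 square roots of distinct primes are multiplicatively independent over Q,
so [K:Q] = 2^3 and Gal(K/Q) is isomorphic to (Z/2Z)^3.
|Gal| = 2^3 = 8

8


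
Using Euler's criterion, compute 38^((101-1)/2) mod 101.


p = 101 is prime and the exponent is (p-1)/2 = 50, so by Euler's criterion 38^50 = (38/101) = +1 or -1 mod 101.
Compute by square-and-multiply:
  50 = 32 + 16 + 2 (binary 110010)
  Repeated squaring mod 101: 38^1 = 38, 38^2 = 30, 38^4 = 92, 38^8 = 81, 38^16 = 97, 38^32 = 16
  38^50 = 38^32 * 38^16 * 38^2 = 16 * 97 * 30 mod 101
    16 * 97 = 1552 = 37 mod 101
    37 * 30 = 1110 = 100 mod 101
  38^50 = 100 mod 101
Result 100 = p - 1 = -1 mod 101: 38 is a quadratic non-residue mod 101. As a residue in [0, p-1] the value is 100.
38^50 mod 101 = 100

100


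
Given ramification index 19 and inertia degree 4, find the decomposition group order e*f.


|D_P| = e * f
= 19 * 4
= 76

76


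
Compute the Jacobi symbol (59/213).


Compute (59/213) via quadratic reciprocity:
  reciprocity: (59/213) -> +(213/59)
  reduce: (36/59)
  pull out 2: (2/59) = -1  (since 59 mod 8 = 3)
  pull out 2: (2/59) = -1  (since 59 mod 8 = 3)
  reciprocity: (9/59) -> +(59/9)
  reduce: (5/9)
  reciprocity: (5/9) -> +(9/5)
  reduce: (4/5)
  pull out 2: (2/5) = -1  (since 5 mod 8 = 5)
  pull out 2: (2/5) = -1  (since 5 mod 8 = 5)
  (1/5) = 1
Product of signs = 1

1


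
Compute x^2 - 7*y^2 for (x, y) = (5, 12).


x^2 - d*y^2
= 5^2 - 7*12^2
= 25 - 1008
= -983

-983


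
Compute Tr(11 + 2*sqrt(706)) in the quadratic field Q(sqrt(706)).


Tr(a + b*sqrt(d)) = (a + b*sqrt(d)) + (a - b*sqrt(d)) = 2a
= 2 * (11)
= 22

22


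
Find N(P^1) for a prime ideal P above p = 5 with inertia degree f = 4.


N(P^a) = p^(a*f)
= 5^(1*4)
= 5^4
= 625

625


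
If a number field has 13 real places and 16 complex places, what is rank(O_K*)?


By Dirichlet's unit theorem:
rank = r1 + r2 - 1
= 13 + 16 - 1
= 28

28


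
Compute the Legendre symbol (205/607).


p = 607 is prime, so compute (205/607) with the reciprocity algorithm (Jacobi-symbol steps: pull out 2s via (2/n), flip via reciprocity, reduce):
  reciprocity: (205/607) -> +(607/205)
  reduce: (197/205)
  reciprocity: (197/205) -> +(205/197)
  reduce: (8/197)
  pull out 2: (2/197) = -1  (since 197 mod 8 = 5)
  pull out 2: (2/197) = -1  (since 197 mod 8 = 5)
  pull out 2: (2/197) = -1  (since 197 mod 8 = 5)
  (1/197) = 1
Product of signs = -1
(205/607) = -1

-1


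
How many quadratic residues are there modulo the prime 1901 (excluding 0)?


For prime p, the number of non-zero quadratic residues is (p-1)/2.
= (1901-1)/2
= 950

950


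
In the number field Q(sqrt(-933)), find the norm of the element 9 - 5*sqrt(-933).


N(a + b*sqrt(d)) = a^2 - d*b^2
= (9)^2 - (-933)*(-5)^2
= 81 + 23325
= 23406

23406


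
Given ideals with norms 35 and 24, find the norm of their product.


N(IJ) = N(I) * N(J)
= 35 * 24
= 840

840


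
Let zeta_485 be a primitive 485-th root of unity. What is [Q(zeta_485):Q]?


The degree equals Euler's totient phi(485).
485 = 5 * 97
phi(485) = 384

384


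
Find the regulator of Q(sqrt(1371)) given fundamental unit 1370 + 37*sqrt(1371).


epsilon = 1370 + 37*sqrt(1371)
= 2739.9996
R = ln(2739.9996)
= 7.9157

7.9157


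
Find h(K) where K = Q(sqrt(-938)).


K = Q(sqrt(-938)). d mod 4 = 2, so D = disc(K) = 4d = -3752
h(K) equals the number of primitive reduced positive-definite forms (a, b, c) = a*x^2 + b*x*y + c*y^2 with b^2 - 4ac = D,
where reduced means |b| <= a <= c, with b >= 0 whenever |b| = a or a = c, and primitive means gcd(a, b, c) = 1.
Reduced forces 3a^2 <= |D| = 3752, so 1 <= a <= 35; b must have the parity of D, and c = (b^2 - D)/(4a) must be an integer >= a.
Enumerate a = 1..35, b in [-a, a]:
  a=1: (1, 0, 938)  [1]
  a=2: (2, 0, 469)  [1]
  a=3: (3, -2, 313), (3, 2, 313)  [2]
  a=4..5: none
  a=6: (6, -4, 157), (6, 4, 157)  [2]
  a=7: (7, 0, 134)  [1]
  a=8: none
  a=9: (9, -8, 106), (9, 8, 106)  [2]
  a=10..13: none
  a=14: (14, 0, 67)  [1]
  a=15..17: none
  a=18: (18, -8, 53), (18, 8, 53)  [2]
  a=19..20: none
  a=21: (21, -14, 47), (21, 14, 47)  [2]
  a=22..26: none
  a=27: (27, -26, 41), (27, 26, 41)  [2]
  a=28..35: none
Total reduced forms: 1 + 1 + 2 + 2 + 1 + 2 + 1 + 2 + 2 + 2 = 16
h = 16

16


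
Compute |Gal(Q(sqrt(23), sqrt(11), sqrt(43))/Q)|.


The 3 square roots of distinct primes are multiplicatively independent over Q,
so [K:Q] = 2^3 and Gal(K/Q) is isomorphic to (Z/2Z)^3.
|Gal| = 2^3 = 8

8


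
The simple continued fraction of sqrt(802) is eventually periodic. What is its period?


Run the CF algorithm for sqrt(802).
a_0 = floor(sqrt(802)) = 28; set m_0=0, q_0=1.
Recurrence: m' = q*a - m,  q' = (d - m'^2)/q,  a' = floor((a_0 + m')/q').
  step 1: m=28, q=18, a=3
  step 2: m=26, q=7, a=7
  step 3: m=23, q=39, a=1
  step 4: m=16, q=14, a=3
  step 5: m=26, q=9, a=6
  step 6: m=28, q=2, a=28
  step 7: m=28, q=9, a=6
  step 8: m=26, q=14, a=3
  step 9: m=16, q=39, a=1
  step 10: m=23, q=7, a=7
  step 11: m=26, q=18, a=3
  step 12: m=28, q=1, a=56
a_12 = 2*a_0 = 56, so the period closes here.
sqrt(802) = [28; 3, 7, 1, 3, 6, 28, 6, 3, 1, 7, 3, 56]
Period length = 12

12


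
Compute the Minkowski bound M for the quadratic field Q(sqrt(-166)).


d = -166, d mod 4 = 2, so disc(K) = 4d = -664; |disc(K)| = 664
Imaginary quadratic field, so n = 2, s = r2 = 1, r1 = 0
M = (n!/n^n) * (4/pi)^s * sqrt(|disc(K)|) = (2!/2^2) * (4/pi)^1 * sqrt(664)
= 0.5 * 1.273240 * 25.768197
= 16.4045

16.4045


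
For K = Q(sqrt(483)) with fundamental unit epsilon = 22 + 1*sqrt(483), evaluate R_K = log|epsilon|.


epsilon = 22 + 1*sqrt(483)
= 43.9773
R = ln(43.9773)
= 3.7837

3.7837


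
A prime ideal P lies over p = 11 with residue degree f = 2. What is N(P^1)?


N(P^a) = p^(a*f)
= 11^(1*2)
= 11^2
= 121

121


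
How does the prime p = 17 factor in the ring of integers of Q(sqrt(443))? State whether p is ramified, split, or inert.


K = Q(sqrt(443)). Since d mod 4 = 3, disc(K) = 1772.
Check p | disc: 1772 mod 17 = 4.
p does not divide disc. Compute Legendre symbol (d/p):
1^((17-1)/2) mod 17 = 1
(d/p) = 1, so p splits: (p) = P*P' with e=1, f=1, g=2.
Therefore p is split.

split


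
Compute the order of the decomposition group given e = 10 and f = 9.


|D_P| = e * f
= 10 * 9
= 90

90


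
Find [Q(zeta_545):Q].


The degree equals Euler's totient phi(545).
545 = 5 * 109
phi(545) = 432

432


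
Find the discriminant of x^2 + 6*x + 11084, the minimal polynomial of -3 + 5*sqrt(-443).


The element -3 + 5*sqrt(-443) has minimal polynomial:
x^2 + 6*x + 11084
Discriminant = (6)^2 - 4*(11084)
= 36 - 44336
= -44300

-44300


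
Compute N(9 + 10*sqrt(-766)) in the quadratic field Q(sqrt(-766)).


N(a + b*sqrt(d)) = a^2 - d*b^2
= (9)^2 - (-766)*(10)^2
= 81 + 76600
= 76681

76681


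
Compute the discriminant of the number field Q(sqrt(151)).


For K = Q(sqrt(d)) with d squarefree: disc(K) = d if d = 1 mod 4, and disc(K) = 4d if d = 2 or 3 mod 4.
Here d = 151, and d mod 4 = 3.
d = 3 mod 4, not 1 (O_K = Z[sqrt(d)]), so disc(K) = 4d = 4 * (151) = 604

604


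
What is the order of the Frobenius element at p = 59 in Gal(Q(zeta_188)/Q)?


The Frobenius at p in Gal(Q(zeta_n)/Q) = (Z/nZ)* is the class of p, so its order is ord_188(59), the smallest k >= 1 with 59^k = 1 mod 188.
n = 188 = 2^2 * 47, phi(188) = 92; the order divides phi(n).
Divisors of 92: 1, 2, 4, 23, 46, 92
Repeated squaring mod 188: 59^1 = 59, 59^2 = 97, 59^4 = 9, 59^8 = 81, 59^16 = 169, 59^32 = 173, 59^64 = 37
Test divisors in increasing order:
  k=1: 59^1 = 59 mod 188
  k=2: 59^2 = 97 mod 188
  k=4: 59^4 = 9 mod 188
  k=23: 59^23 = 169 * 9 * 97 * 59 = 95 mod 188
  k=46: 59^46 = 173 * 81 * 9 * 97 = 1 mod 188  <- first divisor giving 1
Order = 46

46


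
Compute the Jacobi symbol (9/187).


Compute (9/187) via quadratic reciprocity:
  reciprocity: (9/187) -> +(187/9)
  reduce: (7/9)
  reciprocity: (7/9) -> +(9/7)
  reduce: (2/7)
  pull out 2: (2/7) = +1  (since 7 mod 8 = 7)
  (1/7) = 1
Product of signs = 1

1


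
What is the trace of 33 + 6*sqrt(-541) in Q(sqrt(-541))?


Tr(a + b*sqrt(d)) = (a + b*sqrt(d)) + (a - b*sqrt(d)) = 2a
= 2 * (33)
= 66

66


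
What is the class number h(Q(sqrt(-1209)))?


K = Q(sqrt(-1209)). d mod 4 = 3, so D = disc(K) = 4d = -4836
h(K) equals the number of primitive reduced positive-definite forms (a, b, c) = a*x^2 + b*x*y + c*y^2 with b^2 - 4ac = D,
where reduced means |b| <= a <= c, with b >= 0 whenever |b| = a or a = c, and primitive means gcd(a, b, c) = 1.
Reduced forces 3a^2 <= |D| = 4836, so 1 <= a <= 40; b must have the parity of D, and c = (b^2 - D)/(4a) must be an integer >= a.
Enumerate a = 1..40, b in [-a, a]:
  a=1: (1, 0, 1209)  [1]
  a=2: (2, 2, 605)  [1]
  a=3: (3, 0, 403)  [1]
  a=4: none
  a=5: (5, -2, 242), (5, 2, 242)  [2]
  a=6: (6, 6, 203)  [1]
  a=7: (7, -6, 174), (7, 6, 174)  [2]
  a=8..9: none
  a=10: (10, -2, 121), (10, 2, 121)  [2]
  a=11: (11, -2, 110), (11, 2, 110)  [2]
  a=12: none
  a=13: (13, 0, 93)  [1]
  a=14: (14, -6, 87), (14, 6, 87)  [2]
  a=15: (15, -12, 83), (15, 12, 83)  [2]
  a=16: none
  a=17: (17, -14, 74), (17, 14, 74)  [2]
  a=18: none
  a=19: (19, -16, 67), (19, 16, 67)  [2]
  a=20: none
  a=21: (21, -6, 58), (21, 6, 58)  [2]
  a=22: (22, -2, 55), (22, 2, 55)  [2]
  a=23..24: none
  a=25: (25, -8, 49), (25, 8, 49)  [2]
  a=26: (26, 26, 53)  [1]
  a=27..28: none
  a=29: (29, -6, 42), (29, 6, 42)  [2]
  a=30: (30, -18, 43), (30, 18, 43)  [2]
  a=31: (31, 0, 39)  [1]
  a=32: none
  a=33: (33, -24, 41), (33, 24, 41)  [2]
  a=34: (34, -14, 37), (34, 14, 37)  [2]
  a=35: (35, -22, 38), (35, 8, 35), (35, 22, 38)  [3]
  a=36..40: none
Total reduced forms: 1 + 1 + 1 + 2 + 1 + 2 + 2 + 2 + 1 + 2 + 2 + 2 + 2 + 2 + 2 + 2 + 1 + 2 + 2 + 1 + 2 + 2 + 3 = 40
h = 40

40


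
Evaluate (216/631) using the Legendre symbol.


p = 631 is prime, so compute (216/631) with the reciprocity algorithm (Jacobi-symbol steps: pull out 2s via (2/n), flip via reciprocity, reduce):
  pull out 2: (2/631) = +1  (since 631 mod 8 = 7)
  pull out 2: (2/631) = +1  (since 631 mod 8 = 7)
  pull out 2: (2/631) = +1  (since 631 mod 8 = 7)
  reciprocity: (27/631) -> -(631/27)
  reduce: (10/27)
  pull out 2: (2/27) = -1  (since 27 mod 8 = 3)
  reciprocity: (5/27) -> +(27/5)
  reduce: (2/5)
  pull out 2: (2/5) = -1  (since 5 mod 8 = 5)
  (1/5) = 1
Product of signs = -1
(216/631) = -1

-1


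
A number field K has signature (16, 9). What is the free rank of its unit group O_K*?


By Dirichlet's unit theorem:
rank = r1 + r2 - 1
= 16 + 9 - 1
= 24

24


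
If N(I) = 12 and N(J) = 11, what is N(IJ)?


N(IJ) = N(I) * N(J)
= 12 * 11
= 132

132


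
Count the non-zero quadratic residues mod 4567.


For prime p, the number of non-zero quadratic residues is (p-1)/2.
= (4567-1)/2
= 2283

2283


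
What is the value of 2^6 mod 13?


p = 13 is prime and the exponent is (p-1)/2 = 6, so by Euler's criterion 2^6 = (2/13) = +1 or -1 mod 13.
Compute by square-and-multiply:
  6 = 4 + 2 (binary 110)
  Repeated squaring mod 13: 2^1 = 2, 2^2 = 4, 2^4 = 3
  2^6 = 2^4 * 2^2 = 3 * 4 mod 13
    3 * 4 = 12 = 12 mod 13
  2^6 = 12 mod 13
Result 12 = p - 1 = -1 mod 13: 2 is a quadratic non-residue mod 13. As a residue in [0, p-1] the value is 12.
2^6 mod 13 = 12

12


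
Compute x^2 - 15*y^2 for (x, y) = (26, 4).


x^2 - d*y^2
= 26^2 - 15*4^2
= 676 - 240
= 436

436


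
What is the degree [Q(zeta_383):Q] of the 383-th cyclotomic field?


The degree equals Euler's totient phi(383).
383 = 383
phi(383) = 382

382


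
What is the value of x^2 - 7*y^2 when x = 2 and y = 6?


x^2 - d*y^2
= 2^2 - 7*6^2
= 4 - 252
= -248

-248


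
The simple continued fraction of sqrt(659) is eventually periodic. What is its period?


Run the CF algorithm for sqrt(659).
a_0 = floor(sqrt(659)) = 25; set m_0=0, q_0=1.
Recurrence: m' = q*a - m,  q' = (d - m'^2)/q,  a' = floor((a_0 + m')/q').
  step 1: m=25, q=34, a=1
  step 2: m=9, q=17, a=2
  step 3: m=25, q=2, a=25
  step 4: m=25, q=17, a=2
  step 5: m=9, q=34, a=1
  step 6: m=25, q=1, a=50
a_6 = 2*a_0 = 50, so the period closes here.
sqrt(659) = [25; 1, 2, 25, 2, 1, 50]
Period length = 6

6


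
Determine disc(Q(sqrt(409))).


For K = Q(sqrt(d)) with d squarefree: disc(K) = d if d = 1 mod 4, and disc(K) = 4d if d = 2 or 3 mod 4.
Here d = 409, and d mod 4 = 1.
d = 1 mod 4 (O_K = Z[(1+sqrt(d))/2]), so disc(K) = d = 409

409


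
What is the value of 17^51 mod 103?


p = 103 is prime and the exponent is (p-1)/2 = 51, so by Euler's criterion 17^51 = (17/103) = +1 or -1 mod 103.
Compute by square-and-multiply:
  51 = 32 + 16 + 2 + 1 (binary 110011)
  Repeated squaring mod 103: 17^1 = 17, 17^2 = 83, 17^4 = 91, 17^8 = 41, 17^16 = 33, 17^32 = 59
  17^51 = 17^32 * 17^16 * 17^2 * 17^1 = 59 * 33 * 83 * 17 mod 103
    59 * 33 = 1947 = 93 mod 103
    93 * 83 = 7719 = 97 mod 103
    97 * 17 = 1649 = 1 mod 103
  17^51 = 1 mod 103
Result 1: 17 is a quadratic residue mod 103.
17^51 mod 103 = 1

1


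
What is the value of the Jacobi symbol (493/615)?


Compute (493/615) via quadratic reciprocity:
  reciprocity: (493/615) -> +(615/493)
  reduce: (122/493)
  pull out 2: (2/493) = -1  (since 493 mod 8 = 5)
  reciprocity: (61/493) -> +(493/61)
  reduce: (5/61)
  reciprocity: (5/61) -> +(61/5)
  reduce: (1/5)
  (1/5) = 1
Product of signs = -1

-1


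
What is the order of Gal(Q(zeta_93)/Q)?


|Gal(Q(zeta_93)/Q)| = phi(93)
= 60

60


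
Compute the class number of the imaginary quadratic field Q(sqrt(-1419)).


K = Q(sqrt(-1419)). d mod 4 = 1, so D = disc(K) = d = -1419
h(K) equals the number of primitive reduced positive-definite forms (a, b, c) = a*x^2 + b*x*y + c*y^2 with b^2 - 4ac = D,
where reduced means |b| <= a <= c, with b >= 0 whenever |b| = a or a = c, and primitive means gcd(a, b, c) = 1.
Reduced forces 3a^2 <= |D| = 1419, so 1 <= a <= 21; b must have the parity of D, and c = (b^2 - D)/(4a) must be an integer >= a.
Enumerate a = 1..21, b in [-a, a]:
  a=1: (1, 1, 355)  [1]
  a=2: none
  a=3: (3, 3, 119)  [1]
  a=4: none
  a=5: (5, -1, 71), (5, 1, 71)  [2]
  a=6: none
  a=7: (7, -3, 51), (7, 3, 51)  [2]
  a=8..10: none
  a=11: (11, 11, 35)  [1]
  a=12..14: none
  a=15: (15, -9, 25), (15, 9, 25)  [2]
  a=16: none
  a=17: (17, -3, 21), (17, 3, 21)  [2]
  a=18: none
  a=19: (19, 5, 19)  [1]
  a=20..21: none
Total reduced forms: 1 + 1 + 2 + 2 + 1 + 2 + 2 + 1 = 12
h = 12

12


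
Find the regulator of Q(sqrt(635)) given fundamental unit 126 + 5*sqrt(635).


epsilon = 126 + 5*sqrt(635)
= 251.9960
R = ln(251.9960)
= 5.5294

5.5294


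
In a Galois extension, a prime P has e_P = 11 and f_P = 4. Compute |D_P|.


|D_P| = e * f
= 11 * 4
= 44

44


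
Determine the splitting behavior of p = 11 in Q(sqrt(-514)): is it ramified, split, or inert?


K = Q(sqrt(-514)). Since d mod 4 = 2, disc(K) = -2056.
Check p | disc: -2056 mod 11 = 1.
p does not divide disc. Compute Legendre symbol (d/p):
3^((11-1)/2) mod 11 = 1
(d/p) = 1, so p splits: (p) = P*P' with e=1, f=1, g=2.
Therefore p is split.

split


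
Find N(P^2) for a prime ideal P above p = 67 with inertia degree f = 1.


N(P^a) = p^(a*f)
= 67^(2*1)
= 67^2
= 4489

4489


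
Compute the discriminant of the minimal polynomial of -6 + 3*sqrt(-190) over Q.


The element -6 + 3*sqrt(-190) has minimal polynomial:
x^2 + 12*x + 1746
Discriminant = (12)^2 - 4*(1746)
= 144 - 6984
= -6840

-6840


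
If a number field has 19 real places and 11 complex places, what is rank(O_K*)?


By Dirichlet's unit theorem:
rank = r1 + r2 - 1
= 19 + 11 - 1
= 29

29


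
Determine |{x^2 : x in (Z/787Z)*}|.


For prime p, the number of non-zero quadratic residues is (p-1)/2.
= (787-1)/2
= 393

393


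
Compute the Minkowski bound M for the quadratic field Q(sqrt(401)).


d = 401, d mod 4 = 1, so disc(K) = d = 401; |disc(K)| = 401
Real quadratic field, so n = 2, s = r2 = 0, r1 = 2
M = (n!/n^n) * (4/pi)^s * sqrt(|disc(K)|) = (2!/2^2) * (4/pi)^0 * sqrt(401)
= 0.5 * 1.000000 * 20.024984
= 10.0125

10.0125


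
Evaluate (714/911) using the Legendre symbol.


p = 911 is prime, so compute (714/911) with the reciprocity algorithm (Jacobi-symbol steps: pull out 2s via (2/n), flip via reciprocity, reduce):
  pull out 2: (2/911) = +1  (since 911 mod 8 = 7)
  reciprocity: (357/911) -> +(911/357)
  reduce: (197/357)
  reciprocity: (197/357) -> +(357/197)
  reduce: (160/197)
  pull out 2: (2/197) = -1  (since 197 mod 8 = 5)
  pull out 2: (2/197) = -1  (since 197 mod 8 = 5)
  pull out 2: (2/197) = -1  (since 197 mod 8 = 5)
  pull out 2: (2/197) = -1  (since 197 mod 8 = 5)
  pull out 2: (2/197) = -1  (since 197 mod 8 = 5)
  reciprocity: (5/197) -> +(197/5)
  reduce: (2/5)
  pull out 2: (2/5) = -1  (since 5 mod 8 = 5)
  (1/5) = 1
Product of signs = 1
(714/911) = 1

1


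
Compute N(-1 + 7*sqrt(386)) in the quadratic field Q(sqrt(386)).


N(a + b*sqrt(d)) = a^2 - d*b^2
= (-1)^2 - (386)*(7)^2
= 1 - 18914
= -18913

-18913


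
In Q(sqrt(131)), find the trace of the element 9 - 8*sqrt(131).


Tr(a + b*sqrt(d)) = (a + b*sqrt(d)) + (a - b*sqrt(d)) = 2a
= 2 * (9)
= 18

18


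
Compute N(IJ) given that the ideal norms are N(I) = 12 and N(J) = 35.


N(IJ) = N(I) * N(J)
= 12 * 35
= 420

420


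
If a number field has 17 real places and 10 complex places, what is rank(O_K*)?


By Dirichlet's unit theorem:
rank = r1 + r2 - 1
= 17 + 10 - 1
= 26

26


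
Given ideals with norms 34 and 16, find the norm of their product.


N(IJ) = N(I) * N(J)
= 34 * 16
= 544

544


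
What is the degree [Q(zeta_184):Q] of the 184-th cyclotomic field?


The degree equals Euler's totient phi(184).
184 = 2^3 * 23
phi(184) = 88

88


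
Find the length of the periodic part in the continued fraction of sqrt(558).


Run the CF algorithm for sqrt(558).
a_0 = floor(sqrt(558)) = 23; set m_0=0, q_0=1.
Recurrence: m' = q*a - m,  q' = (d - m'^2)/q,  a' = floor((a_0 + m')/q').
  step 1: m=23, q=29, a=1
  step 2: m=6, q=18, a=1
  step 3: m=12, q=23, a=1
  step 4: m=11, q=19, a=1
  step 5: m=8, q=26, a=1
  step 6: m=18, q=9, a=4
  step 7: m=18, q=26, a=1
  step 8: m=8, q=19, a=1
  step 9: m=11, q=23, a=1
  step 10: m=12, q=18, a=1
  step 11: m=6, q=29, a=1
  step 12: m=23, q=1, a=46
a_12 = 2*a_0 = 46, so the period closes here.
sqrt(558) = [23; 1, 1, 1, 1, 1, 4, 1, 1, 1, 1, 1, 46]
Period length = 12

12


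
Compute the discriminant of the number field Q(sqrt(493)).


For K = Q(sqrt(d)) with d squarefree: disc(K) = d if d = 1 mod 4, and disc(K) = 4d if d = 2 or 3 mod 4.
Here d = 493, and d mod 4 = 1.
d = 1 mod 4 (O_K = Z[(1+sqrt(d))/2]), so disc(K) = d = 493

493


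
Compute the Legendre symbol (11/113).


p = 113 is prime, so compute (11/113) with the reciprocity algorithm (Jacobi-symbol steps: pull out 2s via (2/n), flip via reciprocity, reduce):
  reciprocity: (11/113) -> +(113/11)
  reduce: (3/11)
  reciprocity: (3/11) -> -(11/3)
  reduce: (2/3)
  pull out 2: (2/3) = -1  (since 3 mod 8 = 3)
  (1/3) = 1
Product of signs = 1
(11/113) = 1

1


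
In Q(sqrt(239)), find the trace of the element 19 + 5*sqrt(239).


Tr(a + b*sqrt(d)) = (a + b*sqrt(d)) + (a - b*sqrt(d)) = 2a
= 2 * (19)
= 38

38


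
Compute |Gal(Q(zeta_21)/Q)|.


|Gal(Q(zeta_21)/Q)| = phi(21)
= 12

12


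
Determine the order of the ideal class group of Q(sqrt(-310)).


K = Q(sqrt(-310)). d mod 4 = 2, so D = disc(K) = 4d = -1240
h(K) equals the number of primitive reduced positive-definite forms (a, b, c) = a*x^2 + b*x*y + c*y^2 with b^2 - 4ac = D,
where reduced means |b| <= a <= c, with b >= 0 whenever |b| = a or a = c, and primitive means gcd(a, b, c) = 1.
Reduced forces 3a^2 <= |D| = 1240, so 1 <= a <= 20; b must have the parity of D, and c = (b^2 - D)/(4a) must be an integer >= a.
Enumerate a = 1..20, b in [-a, a]:
  a=1: (1, 0, 310)  [1]
  a=2: (2, 0, 155)  [1]
  a=3..4: none
  a=5: (5, 0, 62)  [1]
  a=6..9: none
  a=10: (10, 0, 31)  [1]
  a=11: (11, -6, 29), (11, 6, 29)  [2]
  a=12..16: none
  a=17: (17, -16, 22), (17, 16, 22)  [2]
  a=18..20: none
Total reduced forms: 1 + 1 + 1 + 1 + 2 + 2 = 8
h = 8

8


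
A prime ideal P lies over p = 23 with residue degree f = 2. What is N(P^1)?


N(P^a) = p^(a*f)
= 23^(1*2)
= 23^2
= 529

529


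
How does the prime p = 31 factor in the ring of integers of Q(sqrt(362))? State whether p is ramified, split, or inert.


K = Q(sqrt(362)). Since d mod 4 = 2, disc(K) = 1448.
Check p | disc: 1448 mod 31 = 22.
p does not divide disc. Compute Legendre symbol (d/p):
21^((31-1)/2) mod 31 = -1
(d/p) = -1, so p is inert: (p) stays prime with e=1, f=2, g=1.
Therefore p is inert.

inert


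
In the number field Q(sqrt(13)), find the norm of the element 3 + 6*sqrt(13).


N(a + b*sqrt(d)) = a^2 - d*b^2
= (3)^2 - (13)*(6)^2
= 9 - 468
= -459

-459


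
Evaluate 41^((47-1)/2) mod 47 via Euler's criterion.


p = 47 is prime and the exponent is (p-1)/2 = 23, so by Euler's criterion 41^23 = (41/47) = +1 or -1 mod 47.
Compute by square-and-multiply:
  23 = 16 + 4 + 2 + 1 (binary 10111)
  Repeated squaring mod 47: 41^1 = 41, 41^2 = 36, 41^4 = 27, 41^8 = 24, 41^16 = 12
  41^23 = 41^16 * 41^4 * 41^2 * 41^1 = 12 * 27 * 36 * 41 mod 47
    12 * 27 = 324 = 42 mod 47
    42 * 36 = 1512 = 8 mod 47
    8 * 41 = 328 = 46 mod 47
  41^23 = 46 mod 47
Result 46 = p - 1 = -1 mod 47: 41 is a quadratic non-residue mod 47. As a residue in [0, p-1] the value is 46.
41^23 mod 47 = 46

46


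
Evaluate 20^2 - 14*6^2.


x^2 - d*y^2
= 20^2 - 14*6^2
= 400 - 504
= -104

-104


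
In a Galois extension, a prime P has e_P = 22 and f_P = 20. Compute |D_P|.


|D_P| = e * f
= 22 * 20
= 440

440


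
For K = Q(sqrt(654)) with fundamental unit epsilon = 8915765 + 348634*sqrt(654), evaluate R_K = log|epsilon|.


epsilon = 8915765 + 348634*sqrt(654)
= 1.7832e+07
R = ln(1.7832e+07)
= 16.6965

16.6965


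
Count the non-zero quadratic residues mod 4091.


For prime p, the number of non-zero quadratic residues is (p-1)/2.
= (4091-1)/2
= 2045

2045


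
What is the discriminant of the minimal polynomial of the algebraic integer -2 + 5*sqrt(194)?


The element -2 + 5*sqrt(194) has minimal polynomial:
x^2 + 4*x - 4846
Discriminant = (4)^2 - 4*(-4846)
= 16 + 19384
= 19400

19400


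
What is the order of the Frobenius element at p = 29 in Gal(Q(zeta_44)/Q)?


The Frobenius at p in Gal(Q(zeta_n)/Q) = (Z/nZ)* is the class of p, so its order is ord_44(29), the smallest k >= 1 with 29^k = 1 mod 44.
n = 44 = 2^2 * 11, phi(44) = 20; the order divides phi(n).
Divisors of 20: 1, 2, 4, 5, 10, 20
Repeated squaring mod 44: 29^1 = 29, 29^2 = 5, 29^4 = 25, 29^8 = 9, 29^16 = 37
Test divisors in increasing order:
  k=1: 29^1 = 29 mod 44
  k=2: 29^2 = 5 mod 44
  k=4: 29^4 = 25 mod 44
  k=5: 29^5 = 25 * 29 = 21 mod 44
  k=10: 29^10 = 9 * 5 = 1 mod 44  <- first divisor giving 1
Order = 10

10


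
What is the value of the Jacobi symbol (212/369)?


Compute (212/369) via quadratic reciprocity:
  pull out 2: (2/369) = +1  (since 369 mod 8 = 1)
  pull out 2: (2/369) = +1  (since 369 mod 8 = 1)
  reciprocity: (53/369) -> +(369/53)
  reduce: (51/53)
  reciprocity: (51/53) -> +(53/51)
  reduce: (2/51)
  pull out 2: (2/51) = -1  (since 51 mod 8 = 3)
  (1/51) = 1
Product of signs = -1

-1


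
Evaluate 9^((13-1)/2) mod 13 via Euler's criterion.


p = 13 is prime and the exponent is (p-1)/2 = 6, so by Euler's criterion 9^6 = (9/13) = +1 or -1 mod 13.
Compute by square-and-multiply:
  6 = 4 + 2 (binary 110)
  Repeated squaring mod 13: 9^1 = 9, 9^2 = 3, 9^4 = 9
  9^6 = 9^4 * 9^2 = 9 * 3 mod 13
    9 * 3 = 27 = 1 mod 13
  9^6 = 1 mod 13
Result 1: 9 is a quadratic residue mod 13.
9^6 mod 13 = 1

1


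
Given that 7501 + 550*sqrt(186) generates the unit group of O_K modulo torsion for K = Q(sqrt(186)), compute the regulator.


epsilon = 7501 + 550*sqrt(186)
= 15001.9999
R = ln(15001.9999)
= 9.6159

9.6159


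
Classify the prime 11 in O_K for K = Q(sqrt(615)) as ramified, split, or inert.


K = Q(sqrt(615)). Since d mod 4 = 3, disc(K) = 2460.
Check p | disc: 2460 mod 11 = 7.
p does not divide disc. Compute Legendre symbol (d/p):
10^((11-1)/2) mod 11 = -1
(d/p) = -1, so p is inert: (p) stays prime with e=1, f=2, g=1.
Therefore p is inert.

inert


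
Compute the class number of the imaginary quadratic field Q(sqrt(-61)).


K = Q(sqrt(-61)). d mod 4 = 3, so D = disc(K) = 4d = -244
h(K) equals the number of primitive reduced positive-definite forms (a, b, c) = a*x^2 + b*x*y + c*y^2 with b^2 - 4ac = D,
where reduced means |b| <= a <= c, with b >= 0 whenever |b| = a or a = c, and primitive means gcd(a, b, c) = 1.
Reduced forces 3a^2 <= |D| = 244, so 1 <= a <= 9; b must have the parity of D, and c = (b^2 - D)/(4a) must be an integer >= a.
Enumerate a = 1..9, b in [-a, a]:
  a=1: (1, 0, 61)  [1]
  a=2: (2, 2, 31)  [1]
  a=3..4: none
  a=5: (5, -4, 13), (5, 4, 13)  [2]
  a=6: none
  a=7: (7, -6, 10), (7, 6, 10)  [2]
  a=8..9: none
Total reduced forms: 1 + 1 + 2 + 2 = 6
h = 6

6


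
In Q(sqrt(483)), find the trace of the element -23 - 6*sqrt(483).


Tr(a + b*sqrt(d)) = (a + b*sqrt(d)) + (a - b*sqrt(d)) = 2a
= 2 * (-23)
= -46

-46


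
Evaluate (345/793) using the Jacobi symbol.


Compute (345/793) via quadratic reciprocity:
  reciprocity: (345/793) -> +(793/345)
  reduce: (103/345)
  reciprocity: (103/345) -> +(345/103)
  reduce: (36/103)
  pull out 2: (2/103) = +1  (since 103 mod 8 = 7)
  pull out 2: (2/103) = +1  (since 103 mod 8 = 7)
  reciprocity: (9/103) -> +(103/9)
  reduce: (4/9)
  pull out 2: (2/9) = +1  (since 9 mod 8 = 1)
  pull out 2: (2/9) = +1  (since 9 mod 8 = 1)
  (1/9) = 1
Product of signs = 1

1


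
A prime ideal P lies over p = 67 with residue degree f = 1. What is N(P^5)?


N(P^a) = p^(a*f)
= 67^(5*1)
= 67^5
= 1350125107

1350125107


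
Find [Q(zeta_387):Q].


The degree equals Euler's totient phi(387).
387 = 3^2 * 43
phi(387) = 252

252


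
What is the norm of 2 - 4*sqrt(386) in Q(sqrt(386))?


N(a + b*sqrt(d)) = a^2 - d*b^2
= (2)^2 - (386)*(-4)^2
= 4 - 6176
= -6172

-6172


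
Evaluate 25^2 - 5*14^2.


x^2 - d*y^2
= 25^2 - 5*14^2
= 625 - 980
= -355

-355


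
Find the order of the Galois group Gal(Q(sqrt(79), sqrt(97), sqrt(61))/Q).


The 3 square roots of distinct primes are multiplicatively independent over Q,
so [K:Q] = 2^3 and Gal(K/Q) is isomorphic to (Z/2Z)^3.
|Gal| = 2^3 = 8

8


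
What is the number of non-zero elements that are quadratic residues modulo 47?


For prime p, the number of non-zero quadratic residues is (p-1)/2.
= (47-1)/2
= 23

23


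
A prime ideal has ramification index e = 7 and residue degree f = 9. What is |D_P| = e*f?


|D_P| = e * f
= 7 * 9
= 63

63


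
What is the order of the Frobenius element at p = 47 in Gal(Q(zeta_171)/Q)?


The Frobenius at p in Gal(Q(zeta_n)/Q) = (Z/nZ)* is the class of p, so its order is ord_171(47), the smallest k >= 1 with 47^k = 1 mod 171.
n = 171 = 3^2 * 19, phi(171) = 108; the order divides phi(n).
Divisors of 108: 1, 2, 3, 4, 6, 9, 12, 18, 27, 36, 54, 108
Repeated squaring mod 171: 47^1 = 47, 47^2 = 157, 47^4 = 25, 47^8 = 112, 47^16 = 61, 47^32 = 130, 47^64 = 142
Test divisors in increasing order:
  k=1: 47^1 = 47 mod 171
  k=2: 47^2 = 157 mod 171
  k=3: 47^3 = 157 * 47 = 26 mod 171
  k=4: 47^4 = 25 mod 171
  k=6: 47^6 = 25 * 157 = 163 mod 171
  k=9: 47^9 = 112 * 47 = 134 mod 171
  k=12: 47^12 = 112 * 25 = 64 mod 171
  k=18: 47^18 = 61 * 157 = 1 mod 171  <- first divisor giving 1
Order = 18

18


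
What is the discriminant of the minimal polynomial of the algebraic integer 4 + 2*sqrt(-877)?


The element 4 + 2*sqrt(-877) has minimal polynomial:
x^2 - 8*x + 3524
Discriminant = (-8)^2 - 4*(3524)
= 64 - 14096
= -14032

-14032


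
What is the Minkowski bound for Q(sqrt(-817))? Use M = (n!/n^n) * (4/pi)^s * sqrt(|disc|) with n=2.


d = -817, d mod 4 = 3, so disc(K) = 4d = -3268; |disc(K)| = 3268
Imaginary quadratic field, so n = 2, s = r2 = 1, r1 = 0
M = (n!/n^n) * (4/pi)^s * sqrt(|disc(K)|) = (2!/2^2) * (4/pi)^1 * sqrt(3268)
= 0.5 * 1.273240 * 57.166424
= 36.3933

36.3933


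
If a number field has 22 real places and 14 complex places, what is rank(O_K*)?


By Dirichlet's unit theorem:
rank = r1 + r2 - 1
= 22 + 14 - 1
= 35

35


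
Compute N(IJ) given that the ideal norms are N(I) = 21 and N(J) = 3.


N(IJ) = N(I) * N(J)
= 21 * 3
= 63

63


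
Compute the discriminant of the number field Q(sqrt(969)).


For K = Q(sqrt(d)) with d squarefree: disc(K) = d if d = 1 mod 4, and disc(K) = 4d if d = 2 or 3 mod 4.
Here d = 969, and d mod 4 = 1.
d = 1 mod 4 (O_K = Z[(1+sqrt(d))/2]), so disc(K) = d = 969

969


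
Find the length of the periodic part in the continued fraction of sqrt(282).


Run the CF algorithm for sqrt(282).
a_0 = floor(sqrt(282)) = 16; set m_0=0, q_0=1.
Recurrence: m' = q*a - m,  q' = (d - m'^2)/q,  a' = floor((a_0 + m')/q').
  step 1: m=16, q=26, a=1
  step 2: m=10, q=7, a=3
  step 3: m=11, q=23, a=1
  step 4: m=12, q=6, a=4
  step 5: m=12, q=23, a=1
  step 6: m=11, q=7, a=3
  step 7: m=10, q=26, a=1
  step 8: m=16, q=1, a=32
a_8 = 2*a_0 = 32, so the period closes here.
sqrt(282) = [16; 1, 3, 1, 4, 1, 3, 1, 32]
Period length = 8

8


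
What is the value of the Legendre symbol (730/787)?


p = 787 is prime, so compute (730/787) with the reciprocity algorithm (Jacobi-symbol steps: pull out 2s via (2/n), flip via reciprocity, reduce):
  pull out 2: (2/787) = -1  (since 787 mod 8 = 3)
  reciprocity: (365/787) -> +(787/365)
  reduce: (57/365)
  reciprocity: (57/365) -> +(365/57)
  reduce: (23/57)
  reciprocity: (23/57) -> +(57/23)
  reduce: (11/23)
  reciprocity: (11/23) -> -(23/11)
  reduce: (1/11)
  (1/11) = 1
Product of signs = 1
(730/787) = 1

1


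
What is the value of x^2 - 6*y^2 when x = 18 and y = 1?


x^2 - d*y^2
= 18^2 - 6*1^2
= 324 - 6
= 318

318


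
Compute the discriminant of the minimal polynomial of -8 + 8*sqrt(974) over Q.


The element -8 + 8*sqrt(974) has minimal polynomial:
x^2 + 16*x - 62272
Discriminant = (16)^2 - 4*(-62272)
= 256 + 249088
= 249344

249344


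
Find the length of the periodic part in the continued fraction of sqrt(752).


Run the CF algorithm for sqrt(752).
a_0 = floor(sqrt(752)) = 27; set m_0=0, q_0=1.
Recurrence: m' = q*a - m,  q' = (d - m'^2)/q,  a' = floor((a_0 + m')/q').
  step 1: m=27, q=23, a=2
  step 2: m=19, q=17, a=2
  step 3: m=15, q=31, a=1
  step 4: m=16, q=16, a=2
  step 5: m=16, q=31, a=1
  step 6: m=15, q=17, a=2
  step 7: m=19, q=23, a=2
  step 8: m=27, q=1, a=54
a_8 = 2*a_0 = 54, so the period closes here.
sqrt(752) = [27; 2, 2, 1, 2, 1, 2, 2, 54]
Period length = 8

8


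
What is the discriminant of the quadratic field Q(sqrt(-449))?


For K = Q(sqrt(d)) with d squarefree: disc(K) = d if d = 1 mod 4, and disc(K) = 4d if d = 2 or 3 mod 4.
Here d = -449, and d mod 4 = 3.
d = 3 mod 4, not 1 (O_K = Z[sqrt(d)]), so disc(K) = 4d = 4 * (-449) = -1796

-1796


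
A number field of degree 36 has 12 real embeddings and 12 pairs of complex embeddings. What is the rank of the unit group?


By Dirichlet's unit theorem:
rank = r1 + r2 - 1
= 12 + 12 - 1
= 23

23


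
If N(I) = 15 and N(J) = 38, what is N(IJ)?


N(IJ) = N(I) * N(J)
= 15 * 38
= 570

570


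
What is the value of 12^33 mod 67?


p = 67 is prime and the exponent is (p-1)/2 = 33, so by Euler's criterion 12^33 = (12/67) = +1 or -1 mod 67.
Compute by square-and-multiply:
  33 = 32 + 1 (binary 100001)
  Repeated squaring mod 67: 12^1 = 12, 12^2 = 10, 12^4 = 33, 12^8 = 17, 12^16 = 21, 12^32 = 39
  12^33 = 12^32 * 12^1 = 39 * 12 mod 67
    39 * 12 = 468 = 66 mod 67
  12^33 = 66 mod 67
Result 66 = p - 1 = -1 mod 67: 12 is a quadratic non-residue mod 67. As a residue in [0, p-1] the value is 66.
12^33 mod 67 = 66

66


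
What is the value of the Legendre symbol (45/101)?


p = 101 is prime, so compute (45/101) with the reciprocity algorithm (Jacobi-symbol steps: pull out 2s via (2/n), flip via reciprocity, reduce):
  reciprocity: (45/101) -> +(101/45)
  reduce: (11/45)
  reciprocity: (11/45) -> +(45/11)
  reduce: (1/11)
  (1/11) = 1
Product of signs = 1
(45/101) = 1

1


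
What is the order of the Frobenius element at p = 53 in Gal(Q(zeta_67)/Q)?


The Frobenius at p in Gal(Q(zeta_n)/Q) = (Z/nZ)* is the class of p, so its order is ord_67(53), the smallest k >= 1 with 53^k = 1 mod 67.
n = 67 = 67, phi(67) = 66; the order divides phi(n).
Divisors of 66: 1, 2, 3, 6, 11, 22, 33, 66
Repeated squaring mod 67: 53^1 = 53, 53^2 = 62, 53^4 = 25, 53^8 = 22, 53^16 = 15, 53^32 = 24, 53^64 = 40
Test divisors in increasing order:
  k=1: 53^1 = 53 mod 67
  k=2: 53^2 = 62 mod 67
  k=3: 53^3 = 62 * 53 = 3 mod 67
  k=6: 53^6 = 25 * 62 = 9 mod 67
  k=11: 53^11 = 22 * 62 * 53 = 66 mod 67
  k=22: 53^22 = 15 * 25 * 62 = 1 mod 67  <- first divisor giving 1
Order = 22

22


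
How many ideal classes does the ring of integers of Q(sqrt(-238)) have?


K = Q(sqrt(-238)). d mod 4 = 2, so D = disc(K) = 4d = -952
h(K) equals the number of primitive reduced positive-definite forms (a, b, c) = a*x^2 + b*x*y + c*y^2 with b^2 - 4ac = D,
where reduced means |b| <= a <= c, with b >= 0 whenever |b| = a or a = c, and primitive means gcd(a, b, c) = 1.
Reduced forces 3a^2 <= |D| = 952, so 1 <= a <= 17; b must have the parity of D, and c = (b^2 - D)/(4a) must be an integer >= a.
Enumerate a = 1..17, b in [-a, a]:
  a=1: (1, 0, 238)  [1]
  a=2: (2, 0, 119)  [1]
  a=3..6: none
  a=7: (7, 0, 34)  [1]
  a=8..10: none
  a=11: (11, -4, 22), (11, 4, 22)  [2]
  a=12: none
  a=13: (13, -6, 19), (13, 6, 19)  [2]
  a=14: (14, 0, 17)  [1]
  a=15..17: none
Total reduced forms: 1 + 1 + 1 + 2 + 2 + 1 = 8
h = 8

8


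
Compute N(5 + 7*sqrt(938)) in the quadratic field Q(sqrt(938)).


N(a + b*sqrt(d)) = a^2 - d*b^2
= (5)^2 - (938)*(7)^2
= 25 - 45962
= -45937

-45937


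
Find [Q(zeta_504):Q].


The degree equals Euler's totient phi(504).
504 = 2^3 * 3^2 * 7
phi(504) = 144

144


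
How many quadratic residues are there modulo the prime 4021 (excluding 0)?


For prime p, the number of non-zero quadratic residues is (p-1)/2.
= (4021-1)/2
= 2010

2010


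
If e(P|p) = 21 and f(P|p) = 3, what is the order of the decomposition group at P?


|D_P| = e * f
= 21 * 3
= 63

63


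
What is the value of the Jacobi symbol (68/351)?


Compute (68/351) via quadratic reciprocity:
  pull out 2: (2/351) = +1  (since 351 mod 8 = 7)
  pull out 2: (2/351) = +1  (since 351 mod 8 = 7)
  reciprocity: (17/351) -> +(351/17)
  reduce: (11/17)
  reciprocity: (11/17) -> +(17/11)
  reduce: (6/11)
  pull out 2: (2/11) = -1  (since 11 mod 8 = 3)
  reciprocity: (3/11) -> -(11/3)
  reduce: (2/3)
  pull out 2: (2/3) = -1  (since 3 mod 8 = 3)
  (1/3) = 1
Product of signs = -1

-1


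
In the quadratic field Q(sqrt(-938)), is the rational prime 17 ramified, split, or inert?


K = Q(sqrt(-938)). Since d mod 4 = 2, disc(K) = -3752.
Check p | disc: -3752 mod 17 = 5.
p does not divide disc. Compute Legendre symbol (d/p):
14^((17-1)/2) mod 17 = -1
(d/p) = -1, so p is inert: (p) stays prime with e=1, f=2, g=1.
Therefore p is inert.

inert
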